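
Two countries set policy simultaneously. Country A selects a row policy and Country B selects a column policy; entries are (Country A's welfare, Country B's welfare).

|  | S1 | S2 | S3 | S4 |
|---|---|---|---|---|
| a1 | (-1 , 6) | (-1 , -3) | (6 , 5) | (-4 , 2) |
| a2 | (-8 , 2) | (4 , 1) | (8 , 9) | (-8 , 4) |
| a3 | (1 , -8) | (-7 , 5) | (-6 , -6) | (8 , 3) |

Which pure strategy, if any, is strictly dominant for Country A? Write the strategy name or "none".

none

a1 fails to dominate a2 at S2 (-1<4).
a2 fails to dominate a1 at S1 (-8<-1).
a3 fails to dominate a1 at S2 (-7<-1).
No single strategy dominates all the others.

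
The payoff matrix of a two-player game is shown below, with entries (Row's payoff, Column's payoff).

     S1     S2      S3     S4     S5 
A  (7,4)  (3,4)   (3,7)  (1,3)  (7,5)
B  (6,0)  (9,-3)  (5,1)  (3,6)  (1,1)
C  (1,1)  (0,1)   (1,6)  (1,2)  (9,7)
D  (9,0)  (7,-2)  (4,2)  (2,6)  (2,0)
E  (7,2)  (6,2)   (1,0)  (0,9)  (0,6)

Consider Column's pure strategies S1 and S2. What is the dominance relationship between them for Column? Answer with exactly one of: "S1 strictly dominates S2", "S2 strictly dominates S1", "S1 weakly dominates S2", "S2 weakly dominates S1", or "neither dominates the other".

Compare S1 to S2 across each opponent action: A: 4=4, B: 0>-3, C: 1=1, D: 0>-2, E: 2=2.
S1 is at least as good everywhere and strictly better somewhere (tied only at A, C, E), so S1 weakly but not strictly dominates S2.

S1 weakly dominates S2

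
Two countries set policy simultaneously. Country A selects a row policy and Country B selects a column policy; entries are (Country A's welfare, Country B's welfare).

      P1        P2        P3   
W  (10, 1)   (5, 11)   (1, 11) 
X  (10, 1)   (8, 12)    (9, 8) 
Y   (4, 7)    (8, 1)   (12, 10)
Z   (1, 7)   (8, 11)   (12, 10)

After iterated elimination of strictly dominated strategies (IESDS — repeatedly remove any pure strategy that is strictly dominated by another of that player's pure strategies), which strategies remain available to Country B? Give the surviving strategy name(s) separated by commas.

P2, P3

Column P1 is eliminated: P3 beats it against every remaining row (W: 11>1, X: 8>1, Y: 10>7, Z: 10>7).
Row W is eliminated: X beats it against every remaining column (P2: 8>5, P3: 9>1).
Among the remaining strategies, none is strictly dominated by another pure strategy of the same player, so the elimination stops.
Surviving strategies — Country A: {X, Y, Z}; Country B: {P2, P3}.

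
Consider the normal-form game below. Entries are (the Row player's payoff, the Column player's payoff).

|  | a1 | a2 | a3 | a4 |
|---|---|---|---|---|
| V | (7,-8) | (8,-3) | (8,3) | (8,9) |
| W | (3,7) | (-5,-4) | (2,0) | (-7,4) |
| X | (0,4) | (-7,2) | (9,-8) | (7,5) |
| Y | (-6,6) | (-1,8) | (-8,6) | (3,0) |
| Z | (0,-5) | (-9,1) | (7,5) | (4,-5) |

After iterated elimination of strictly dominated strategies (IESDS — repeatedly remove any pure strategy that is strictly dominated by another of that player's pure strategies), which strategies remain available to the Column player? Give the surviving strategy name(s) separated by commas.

Row W is eliminated: V beats it against every remaining column (a1: 7>3, a2: 8>-5, a3: 8>2, a4: 8>-7).
For the Row player, V strictly dominates Y on the remaining columns (a1: 7>-6, a2: 8>-1, a3: 8>-8, a4: 8>3); eliminate Y.
Row Z is eliminated: V beats it against every remaining column (a1: 7>0, a2: 8>-9, a3: 8>7, a4: 8>4).
For the Column player, a4 strictly dominates a1 on the remaining rows (V: 9>-8, X: 5>4); eliminate a1.
Column a2 is eliminated: a4 beats it against every remaining row (V: 9>-3, X: 5>2).
For the Column player, a4 strictly dominates a3 on the remaining rows (V: 9>3, X: 5>-8); eliminate a3.
Row X is eliminated: V beats it against every remaining column (a4: 8>7).
Among the remaining strategies, none is strictly dominated by another pure strategy of the same player, so the elimination stops.
Surviving strategies — the Row player: {V}; the Column player: {a4}.

a4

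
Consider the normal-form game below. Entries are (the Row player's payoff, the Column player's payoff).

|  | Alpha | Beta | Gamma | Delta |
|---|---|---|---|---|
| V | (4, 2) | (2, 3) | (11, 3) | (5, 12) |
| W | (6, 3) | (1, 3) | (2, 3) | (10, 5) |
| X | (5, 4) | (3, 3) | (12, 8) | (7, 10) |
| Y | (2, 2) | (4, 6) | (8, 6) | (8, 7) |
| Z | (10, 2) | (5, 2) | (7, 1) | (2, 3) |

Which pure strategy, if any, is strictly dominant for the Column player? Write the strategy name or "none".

Delta vs Alpha: V: 12>2, W: 5>3, X: 10>4, Y: 7>2, Z: 3>2.
Delta vs Beta: V: 12>3, W: 5>3, X: 10>3, Y: 7>6, Z: 3>2.
Delta vs Gamma: V: 12>3, W: 5>3, X: 10>8, Y: 7>6, Z: 3>1.
Delta strictly beats every other strategy against every opponent action, so it is strictly dominant.

Delta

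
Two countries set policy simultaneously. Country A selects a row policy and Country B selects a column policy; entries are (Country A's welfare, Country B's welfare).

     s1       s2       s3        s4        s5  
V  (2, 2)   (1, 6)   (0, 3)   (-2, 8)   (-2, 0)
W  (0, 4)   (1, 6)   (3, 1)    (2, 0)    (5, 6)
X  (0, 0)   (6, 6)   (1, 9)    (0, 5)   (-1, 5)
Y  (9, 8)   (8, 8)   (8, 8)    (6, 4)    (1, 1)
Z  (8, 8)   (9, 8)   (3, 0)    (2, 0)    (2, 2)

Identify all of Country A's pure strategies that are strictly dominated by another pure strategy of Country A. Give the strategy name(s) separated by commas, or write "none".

V, X

Y strictly dominates V — s1: 9>2, s2: 8>1, s3: 8>0, s4: 6>-2, s5: 1>-2.
W: no other strategy beats it everywhere (V at s2 (1=1); X at s1 (0=0); Y at s5 (5>1); Z at s3 (3=3)).
X: dominated, since Y does at least as well everywhere (s1: 9>0, s2: 8>6, s3: 8>1, s4: 6>0, s5: 1>-1).
Nothing dominates Y: V at s1 (9>2); W at s1 (9>0); X at s1 (9>0); Z at s1 (9>8).
Nothing dominates Z: V at s1 (8>2); W at s1 (8>0); X at s1 (8>0); Y at s2 (9>8).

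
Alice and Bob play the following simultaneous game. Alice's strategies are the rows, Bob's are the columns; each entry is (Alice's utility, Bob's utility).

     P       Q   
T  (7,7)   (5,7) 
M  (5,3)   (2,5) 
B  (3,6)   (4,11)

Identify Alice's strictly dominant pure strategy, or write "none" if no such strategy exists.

T vs M: P: 7>5, Q: 5>2.
T vs B: P: 7>3, Q: 5>4.
T strictly beats every other strategy against every opponent action, so it is strictly dominant.

T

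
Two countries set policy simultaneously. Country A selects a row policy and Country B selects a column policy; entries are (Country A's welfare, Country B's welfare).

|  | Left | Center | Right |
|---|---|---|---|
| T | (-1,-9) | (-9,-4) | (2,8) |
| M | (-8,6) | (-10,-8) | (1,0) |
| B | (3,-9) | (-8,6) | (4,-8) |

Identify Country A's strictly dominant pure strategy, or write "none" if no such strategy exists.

B vs T: Left: 3>-1, Center: -8>-9, Right: 4>2.
B vs M: Left: 3>-8, Center: -8>-10, Right: 4>1.
B strictly beats every other strategy against every opponent action, so it is strictly dominant.

B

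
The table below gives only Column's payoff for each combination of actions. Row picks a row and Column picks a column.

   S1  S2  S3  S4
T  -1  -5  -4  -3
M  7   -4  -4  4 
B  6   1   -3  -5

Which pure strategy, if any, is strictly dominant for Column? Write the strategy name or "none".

S1

S1 vs S2: T: -1>-5, M: 7>-4, B: 6>1.
S1 vs S3: T: -1>-4, M: 7>-4, B: 6>-3.
S1 vs S4: T: -1>-3, M: 7>4, B: 6>-5.
S1 strictly beats every other strategy against every opponent action, so it is strictly dominant.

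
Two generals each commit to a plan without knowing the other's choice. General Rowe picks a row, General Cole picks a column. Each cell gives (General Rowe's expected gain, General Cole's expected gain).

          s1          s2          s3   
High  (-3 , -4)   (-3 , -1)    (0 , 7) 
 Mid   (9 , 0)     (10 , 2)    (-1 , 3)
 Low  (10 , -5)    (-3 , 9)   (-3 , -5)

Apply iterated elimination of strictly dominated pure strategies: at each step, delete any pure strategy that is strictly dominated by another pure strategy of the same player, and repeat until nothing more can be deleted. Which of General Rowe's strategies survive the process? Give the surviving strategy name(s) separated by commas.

High

For General Cole, s2 strictly dominates s1 on the remaining rows (High: -1>-4, Mid: 2>0, Low: 9>-5); eliminate s1.
For General Rowe, Mid strictly dominates Low on the remaining columns (s2: 10>-3, s3: -1>-3); eliminate Low.
General Cole's strategy s2 is strictly dominated by s3 (High: 7>-1, Mid: 3>2) and is removed.
For General Rowe, High strictly dominates Mid on the remaining columns (s3: 0>-1); eliminate Mid.
Among the remaining strategies, none is strictly dominated by another pure strategy of the same player, so the elimination stops.
Surviving strategies — General Rowe: {High}; General Cole: {s3}.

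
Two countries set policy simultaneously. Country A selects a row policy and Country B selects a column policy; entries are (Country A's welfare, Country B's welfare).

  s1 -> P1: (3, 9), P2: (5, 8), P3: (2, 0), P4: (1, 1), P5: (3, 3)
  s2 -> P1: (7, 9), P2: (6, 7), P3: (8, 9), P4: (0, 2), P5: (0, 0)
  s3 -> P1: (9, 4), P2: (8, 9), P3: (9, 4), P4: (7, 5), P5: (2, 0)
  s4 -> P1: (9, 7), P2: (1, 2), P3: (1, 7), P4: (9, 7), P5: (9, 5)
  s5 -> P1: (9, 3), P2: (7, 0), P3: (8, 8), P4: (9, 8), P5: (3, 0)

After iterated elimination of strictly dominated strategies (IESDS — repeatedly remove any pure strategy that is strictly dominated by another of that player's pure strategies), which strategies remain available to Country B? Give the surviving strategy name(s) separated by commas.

P1, P2, P3, P4

Country A's strategy s2 is strictly dominated by s3 (P1: 9>7, P2: 8>6, P3: 9>8, P4: 7>0, P5: 2>0) and is removed.
Column P5 is eliminated: P1 beats it against every remaining row (s1: 9>3, s3: 4>0, s4: 7>5, s5: 3>0).
For Country A, s3 strictly dominates s1 on the remaining columns (P1: 9>3, P2: 8>5, P3: 9>2, P4: 7>1); eliminate s1.
Among the remaining strategies, none is strictly dominated by another pure strategy of the same player, so the elimination stops.
Surviving strategies — Country A: {s3, s4, s5}; Country B: {P1, P2, P3, P4}.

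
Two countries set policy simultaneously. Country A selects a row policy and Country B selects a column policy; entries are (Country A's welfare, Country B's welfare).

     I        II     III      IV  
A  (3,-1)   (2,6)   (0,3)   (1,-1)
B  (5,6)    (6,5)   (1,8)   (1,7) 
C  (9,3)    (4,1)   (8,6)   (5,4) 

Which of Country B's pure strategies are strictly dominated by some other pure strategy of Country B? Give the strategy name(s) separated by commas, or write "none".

III strictly dominates I — A: 3>-1, B: 8>6, C: 6>3.
II is not dominated — it holds its own against I at A (6>-1); III at A (6>3); IV at A (6>-1).
Nothing dominates III: I at A (3>-1); II at B (8>5); IV at A (3>-1).
IV: dominated, since III does at least as well everywhere (A: 3>-1, B: 8>7, C: 6>4).

I, IV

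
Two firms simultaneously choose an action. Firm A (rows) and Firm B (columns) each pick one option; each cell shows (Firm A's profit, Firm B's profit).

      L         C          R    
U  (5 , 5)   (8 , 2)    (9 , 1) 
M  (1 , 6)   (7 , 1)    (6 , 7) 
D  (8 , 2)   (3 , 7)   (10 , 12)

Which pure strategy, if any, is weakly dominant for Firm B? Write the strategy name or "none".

L fails to dominate C at D (2<7).
C fails to dominate L at U (2<5).
R fails to dominate L at U (1<5).
No single strategy dominates all the others.

none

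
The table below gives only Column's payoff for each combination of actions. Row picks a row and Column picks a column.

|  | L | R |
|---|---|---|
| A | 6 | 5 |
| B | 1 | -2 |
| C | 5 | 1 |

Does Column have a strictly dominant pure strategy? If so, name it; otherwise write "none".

L

L vs R: A: 6>5, B: 1>-2, C: 5>1.
L strictly beats every other strategy against every opponent action, so it is strictly dominant.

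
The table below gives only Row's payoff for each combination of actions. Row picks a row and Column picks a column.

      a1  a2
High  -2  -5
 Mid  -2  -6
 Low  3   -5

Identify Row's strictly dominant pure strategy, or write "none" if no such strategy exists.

none

High fails to dominate Mid at a1 (-2=-2).
Mid fails to dominate High at a1 (-2=-2).
Low fails to dominate High at a2 (-5=-5).
No single strategy dominates all the others.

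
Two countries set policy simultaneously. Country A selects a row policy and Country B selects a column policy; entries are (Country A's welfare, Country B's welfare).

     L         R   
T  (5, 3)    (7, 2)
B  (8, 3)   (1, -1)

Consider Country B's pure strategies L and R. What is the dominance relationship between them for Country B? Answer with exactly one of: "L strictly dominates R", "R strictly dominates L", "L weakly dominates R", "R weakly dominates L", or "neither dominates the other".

Compare L to R across every action of Country A: T: 3>2, B: 3>-1.
Every comparison favours L, so L strictly dominates R.

L strictly dominates R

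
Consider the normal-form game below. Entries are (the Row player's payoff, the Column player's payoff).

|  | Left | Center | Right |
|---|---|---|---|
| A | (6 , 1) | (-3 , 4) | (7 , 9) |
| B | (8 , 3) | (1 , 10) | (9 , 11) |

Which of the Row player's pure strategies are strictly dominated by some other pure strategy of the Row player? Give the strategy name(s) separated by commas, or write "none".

A: dominated, since B does at least as well everywhere (Left: 8>6, Center: 1>-3, Right: 9>7).
B is not dominated — it holds its own against A at Left (8>6).

A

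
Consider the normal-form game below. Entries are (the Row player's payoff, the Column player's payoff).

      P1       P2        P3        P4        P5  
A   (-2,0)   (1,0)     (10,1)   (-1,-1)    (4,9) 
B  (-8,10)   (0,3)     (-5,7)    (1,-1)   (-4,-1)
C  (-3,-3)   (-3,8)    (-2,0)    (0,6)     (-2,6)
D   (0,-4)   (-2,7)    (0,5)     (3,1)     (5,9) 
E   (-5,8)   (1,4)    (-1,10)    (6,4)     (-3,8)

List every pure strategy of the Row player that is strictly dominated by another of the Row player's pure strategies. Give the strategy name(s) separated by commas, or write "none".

B, C

A: no other strategy beats it everywhere (B at P1 (-2>-8); C at P1 (-2>-3); D at P2 (1>-2); E at P1 (-2>-5)).
E strictly dominates B — P1: -5>-8, P2: 1>0, P3: -1>-5, P4: 6>1, P5: -3>-4.
D strictly dominates C — P1: 0>-3, P2: -2>-3, P3: 0>-2, P4: 3>0, P5: 5>-2.
Nothing dominates D: A at P1 (0>-2); B at P1 (0>-8); C at P1 (0>-3); E at P1 (0>-5).
E is not dominated — it holds its own against A at P2 (1=1); B at P1 (-5>-8); C at P2 (1>-3); D at P2 (1>-2).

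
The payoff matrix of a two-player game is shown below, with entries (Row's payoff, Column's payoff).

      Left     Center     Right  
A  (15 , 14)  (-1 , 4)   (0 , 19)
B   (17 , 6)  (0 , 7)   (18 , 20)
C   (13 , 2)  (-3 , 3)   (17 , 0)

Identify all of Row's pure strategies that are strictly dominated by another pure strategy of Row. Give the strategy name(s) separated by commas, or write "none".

A, C

A is strictly dominated by B (Left: 17>15, Center: 0>-1, Right: 18>0).
B is not dominated — it holds its own against A at Left (17>15); C at Left (17>13).
C: dominated, since B does at least as well everywhere (Left: 17>13, Center: 0>-3, Right: 18>17).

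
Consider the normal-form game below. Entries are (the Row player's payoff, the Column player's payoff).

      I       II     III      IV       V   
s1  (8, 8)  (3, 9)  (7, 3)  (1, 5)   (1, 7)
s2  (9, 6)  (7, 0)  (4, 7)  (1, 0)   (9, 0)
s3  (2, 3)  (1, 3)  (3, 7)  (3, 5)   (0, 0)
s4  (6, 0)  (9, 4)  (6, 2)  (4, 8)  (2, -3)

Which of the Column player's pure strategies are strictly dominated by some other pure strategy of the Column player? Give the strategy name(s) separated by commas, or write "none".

V

I: no other strategy beats it everywhere (II at s2 (6>0); III at s1 (8>3); IV at s1 (8>5); V at s1 (8>7)).
Nothing dominates II: I at s1 (9>8); III at s1 (9>3); IV at s1 (9>5); V at s1 (9>7).
Nothing dominates III: I at s2 (7>6); II at s2 (7>0); IV at s2 (7>0); V at s2 (7>0).
IV is not dominated — it holds its own against I at s3 (5>3); II at s2 (0=0); III at s1 (5>3); V at s2 (0=0).
I strictly dominates V — s1: 8>7, s2: 6>0, s3: 3>0, s4: 0>-3.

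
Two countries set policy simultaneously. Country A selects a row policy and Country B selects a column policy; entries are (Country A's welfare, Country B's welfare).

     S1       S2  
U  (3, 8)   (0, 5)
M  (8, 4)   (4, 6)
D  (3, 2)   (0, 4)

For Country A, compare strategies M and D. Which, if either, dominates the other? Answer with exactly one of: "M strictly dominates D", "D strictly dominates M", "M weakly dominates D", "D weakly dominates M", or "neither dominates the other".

M strictly dominates D

M's payoffs vs D's, by Country B's action — S1: 8>3, S2: 4>0.
Every comparison favours M, so M strictly dominates D.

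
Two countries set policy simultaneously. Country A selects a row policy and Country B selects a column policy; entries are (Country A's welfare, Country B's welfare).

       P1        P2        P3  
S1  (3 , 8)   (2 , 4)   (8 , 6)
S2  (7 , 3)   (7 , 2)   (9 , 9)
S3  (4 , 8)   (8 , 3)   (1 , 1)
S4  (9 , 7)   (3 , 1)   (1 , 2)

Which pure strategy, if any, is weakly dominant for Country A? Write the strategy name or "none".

none

S1 fails to dominate S2 at P1 (3<7).
S2 fails to dominate S3 at P2 (7<8).
S3 fails to dominate S1 at P3 (1<8).
S4 fails to dominate S1 at P3 (1<8).
No single strategy dominates all the others.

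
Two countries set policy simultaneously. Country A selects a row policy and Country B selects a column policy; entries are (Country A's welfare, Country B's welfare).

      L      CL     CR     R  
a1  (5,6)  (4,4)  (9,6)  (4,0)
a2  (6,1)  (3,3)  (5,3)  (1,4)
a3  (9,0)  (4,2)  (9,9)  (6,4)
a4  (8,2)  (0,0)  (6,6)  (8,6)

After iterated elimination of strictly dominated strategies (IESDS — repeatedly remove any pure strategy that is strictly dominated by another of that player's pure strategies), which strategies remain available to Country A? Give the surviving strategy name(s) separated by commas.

Row a2 is eliminated: a3 beats it against every remaining column (L: 9>6, CL: 4>3, CR: 9>5, R: 6>1).
Column CL is eliminated: CR beats it against every remaining row (a1: 6>4, a3: 9>2, a4: 6>0).
Among the remaining strategies, none is strictly dominated by another pure strategy of the same player, so the elimination stops.
Surviving strategies — Country A: {a1, a3, a4}; Country B: {L, CR, R}.

a1, a3, a4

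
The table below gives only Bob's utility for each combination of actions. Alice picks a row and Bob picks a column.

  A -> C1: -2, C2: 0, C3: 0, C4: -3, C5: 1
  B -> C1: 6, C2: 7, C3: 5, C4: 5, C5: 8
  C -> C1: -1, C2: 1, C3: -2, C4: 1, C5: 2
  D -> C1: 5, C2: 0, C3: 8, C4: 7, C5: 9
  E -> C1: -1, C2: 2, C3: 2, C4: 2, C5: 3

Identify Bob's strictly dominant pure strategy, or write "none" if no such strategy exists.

C5 vs C1: A: 1>-2, B: 8>6, C: 2>-1, D: 9>5, E: 3>-1.
C5 vs C2: A: 1>0, B: 8>7, C: 2>1, D: 9>0, E: 3>2.
C5 vs C3: A: 1>0, B: 8>5, C: 2>-2, D: 9>8, E: 3>2.
C5 vs C4: A: 1>-3, B: 8>5, C: 2>1, D: 9>7, E: 3>2.
C5 strictly beats every other strategy against every opponent action, so it is strictly dominant.

C5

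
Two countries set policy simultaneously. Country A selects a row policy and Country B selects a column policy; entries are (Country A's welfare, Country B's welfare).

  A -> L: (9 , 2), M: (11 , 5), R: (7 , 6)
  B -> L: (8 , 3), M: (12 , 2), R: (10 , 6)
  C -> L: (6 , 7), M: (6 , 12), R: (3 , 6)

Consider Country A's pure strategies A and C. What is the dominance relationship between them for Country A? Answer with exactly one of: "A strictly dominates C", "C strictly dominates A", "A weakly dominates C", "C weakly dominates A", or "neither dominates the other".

Compare A to C across every action of Country B: L: 9>6, M: 11>6, R: 7>3.
Every comparison favours A, so A strictly dominates C.

A strictly dominates C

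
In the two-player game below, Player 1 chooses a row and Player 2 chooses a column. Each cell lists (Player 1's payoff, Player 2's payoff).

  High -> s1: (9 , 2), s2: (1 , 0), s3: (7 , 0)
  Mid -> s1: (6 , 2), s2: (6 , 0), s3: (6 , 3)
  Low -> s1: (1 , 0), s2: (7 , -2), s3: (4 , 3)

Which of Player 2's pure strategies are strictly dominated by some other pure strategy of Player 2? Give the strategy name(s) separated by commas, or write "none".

s1: no other strategy beats it everywhere (s2 at High (2>0); s3 at High (2>0)).
s2: dominated, since s1 does at least as well everywhere (High: 2>0, Mid: 2>0, Low: 0>-2).
Nothing dominates s3: s1 at Mid (3>2); s2 at High (0=0).

s2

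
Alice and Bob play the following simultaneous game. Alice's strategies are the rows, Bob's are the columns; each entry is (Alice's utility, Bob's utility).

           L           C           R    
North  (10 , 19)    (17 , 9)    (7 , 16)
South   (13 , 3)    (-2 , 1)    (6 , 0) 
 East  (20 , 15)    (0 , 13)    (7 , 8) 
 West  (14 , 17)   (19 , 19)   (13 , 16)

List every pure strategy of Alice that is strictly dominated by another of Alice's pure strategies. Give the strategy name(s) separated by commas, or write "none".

North is strictly dominated by West (L: 14>10, C: 19>17, R: 13>7).
East strictly dominates South — L: 20>13, C: 0>-2, R: 7>6.
East: no other strategy beats it everywhere (North at L (20>10); South at L (20>13); West at L (20>14)).
Nothing dominates West: North at L (14>10); South at L (14>13); East at C (19>0).

North, South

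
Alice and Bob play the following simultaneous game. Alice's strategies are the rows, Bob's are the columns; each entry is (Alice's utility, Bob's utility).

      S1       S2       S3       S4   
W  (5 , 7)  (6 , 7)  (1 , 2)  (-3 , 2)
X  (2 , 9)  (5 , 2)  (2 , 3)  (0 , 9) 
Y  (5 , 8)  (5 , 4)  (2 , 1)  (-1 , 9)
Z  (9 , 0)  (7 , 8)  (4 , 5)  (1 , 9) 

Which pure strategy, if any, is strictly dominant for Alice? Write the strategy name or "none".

Z vs W: S1: 9>5, S2: 7>6, S3: 4>1, S4: 1>-3.
Z vs X: S1: 9>2, S2: 7>5, S3: 4>2, S4: 1>0.
Z vs Y: S1: 9>5, S2: 7>5, S3: 4>2, S4: 1>-1.
Z strictly beats every other strategy against every opponent action, so it is strictly dominant.

Z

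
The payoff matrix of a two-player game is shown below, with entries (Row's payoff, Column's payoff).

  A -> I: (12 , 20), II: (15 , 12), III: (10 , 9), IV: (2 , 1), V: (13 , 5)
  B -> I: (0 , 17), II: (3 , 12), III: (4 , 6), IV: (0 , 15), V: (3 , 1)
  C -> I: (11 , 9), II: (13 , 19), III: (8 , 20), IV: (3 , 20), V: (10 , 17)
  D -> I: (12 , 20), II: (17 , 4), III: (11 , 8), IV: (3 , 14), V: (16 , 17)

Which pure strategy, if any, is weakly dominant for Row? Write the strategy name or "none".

D

D vs A: I: 12=12, II: 17>15, III: 11>10, IV: 3>2, V: 16>13.
D vs B: I: 12>0, II: 17>3, III: 11>4, IV: 3>0, V: 16>3.
D vs C: I: 12>11, II: 17>13, III: 11>8, IV: 3=3, V: 16>10.
D is at least as good as every other strategy against every opponent action, so it is weakly dominant.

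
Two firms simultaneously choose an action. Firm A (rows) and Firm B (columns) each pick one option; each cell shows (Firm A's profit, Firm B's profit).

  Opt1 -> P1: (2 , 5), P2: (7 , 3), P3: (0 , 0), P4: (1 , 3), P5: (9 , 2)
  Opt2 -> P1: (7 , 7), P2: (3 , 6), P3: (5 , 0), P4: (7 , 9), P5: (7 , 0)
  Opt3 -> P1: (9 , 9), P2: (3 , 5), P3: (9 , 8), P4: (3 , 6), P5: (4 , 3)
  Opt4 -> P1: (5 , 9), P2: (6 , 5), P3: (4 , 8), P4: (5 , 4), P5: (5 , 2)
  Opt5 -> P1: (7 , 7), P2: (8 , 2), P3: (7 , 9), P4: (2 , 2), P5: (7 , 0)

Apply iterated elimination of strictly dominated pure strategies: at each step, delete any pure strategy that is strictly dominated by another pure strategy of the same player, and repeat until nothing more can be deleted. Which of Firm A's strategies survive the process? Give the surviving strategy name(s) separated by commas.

Firm B's strategy P2 is strictly dominated by P1 (Opt1: 5>3, Opt2: 7>6, Opt3: 9>5, Opt4: 9>5, Opt5: 7>2) and is removed.
Firm A's strategy Opt4 is strictly dominated by Opt2 (P1: 7>5, P3: 5>4, P4: 7>5, P5: 7>5) and is removed.
Firm B's strategy P5 is strictly dominated by P1 (Opt1: 5>2, Opt2: 7>0, Opt3: 9>3, Opt5: 7>0) and is removed.
Row Opt1 is eliminated: Opt2 beats it against every remaining column (P1: 7>2, P3: 5>0, P4: 7>1).
Firm A's strategy Opt5 is strictly dominated by Opt3 (P1: 9>7, P3: 9>7, P4: 3>2) and is removed.
Firm B's strategy P3 is strictly dominated by P1 (Opt2: 7>0, Opt3: 9>8) and is removed.
Among the remaining strategies, none is strictly dominated by another pure strategy of the same player, so the elimination stops.
Surviving strategies — Firm A: {Opt2, Opt3}; Firm B: {P1, P4}.

Opt2, Opt3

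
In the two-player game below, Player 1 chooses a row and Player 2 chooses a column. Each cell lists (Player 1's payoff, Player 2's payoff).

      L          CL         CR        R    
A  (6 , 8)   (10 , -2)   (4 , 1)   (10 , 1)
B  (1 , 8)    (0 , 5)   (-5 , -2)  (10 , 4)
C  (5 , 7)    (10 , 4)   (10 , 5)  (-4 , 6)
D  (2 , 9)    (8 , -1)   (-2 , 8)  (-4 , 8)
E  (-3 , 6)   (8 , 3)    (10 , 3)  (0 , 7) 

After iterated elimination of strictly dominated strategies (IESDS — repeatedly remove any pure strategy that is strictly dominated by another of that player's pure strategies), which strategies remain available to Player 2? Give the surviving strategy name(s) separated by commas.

L

Row D is eliminated: A beats it against every remaining column (L: 6>2, CL: 10>8, CR: 4>-2, R: 10>-4).
Player 2's strategy CL is strictly dominated by L (A: 8>-2, B: 8>5, C: 7>4, E: 6>3) and is removed.
Player 2's strategy CR is strictly dominated by L (A: 8>1, B: 8>-2, C: 7>5, E: 6>3) and is removed.
For Player 1, A strictly dominates C on the remaining columns (L: 6>5, R: 10>-4); eliminate C.
Player 1's strategy E is strictly dominated by A (L: 6>-3, R: 10>0) and is removed.
Column R is eliminated: L beats it against every remaining row (A: 8>1, B: 8>4).
For Player 1, A strictly dominates B on the remaining columns (L: 6>1); eliminate B.
Among the remaining strategies, none is strictly dominated by another pure strategy of the same player, so the elimination stops.
Surviving strategies — Player 1: {A}; Player 2: {L}.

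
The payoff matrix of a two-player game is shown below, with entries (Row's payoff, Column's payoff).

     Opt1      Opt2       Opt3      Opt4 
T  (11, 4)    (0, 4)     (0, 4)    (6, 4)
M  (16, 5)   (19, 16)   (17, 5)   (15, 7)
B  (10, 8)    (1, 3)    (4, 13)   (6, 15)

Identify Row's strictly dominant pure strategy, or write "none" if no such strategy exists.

M

M vs T: Opt1: 16>11, Opt2: 19>0, Opt3: 17>0, Opt4: 15>6.
M vs B: Opt1: 16>10, Opt2: 19>1, Opt3: 17>4, Opt4: 15>6.
M strictly beats every other strategy against every opponent action, so it is strictly dominant.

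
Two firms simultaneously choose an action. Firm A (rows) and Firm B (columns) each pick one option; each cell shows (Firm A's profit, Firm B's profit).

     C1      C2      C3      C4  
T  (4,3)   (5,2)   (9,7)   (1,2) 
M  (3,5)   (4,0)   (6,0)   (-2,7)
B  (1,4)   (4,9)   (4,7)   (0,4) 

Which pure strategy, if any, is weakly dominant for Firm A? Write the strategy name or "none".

T

T vs M: C1: 4>3, C2: 5>4, C3: 9>6, C4: 1>-2.
T vs B: C1: 4>1, C2: 5>4, C3: 9>4, C4: 1>0.
T is at least as good as every other strategy against every opponent action, so it is weakly dominant.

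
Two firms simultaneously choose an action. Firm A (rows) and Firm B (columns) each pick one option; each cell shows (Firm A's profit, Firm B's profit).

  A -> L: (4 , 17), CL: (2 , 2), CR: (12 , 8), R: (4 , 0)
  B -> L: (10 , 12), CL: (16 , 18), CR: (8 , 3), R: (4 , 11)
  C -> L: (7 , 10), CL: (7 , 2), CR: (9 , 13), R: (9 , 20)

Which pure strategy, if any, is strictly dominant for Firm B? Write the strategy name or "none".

L fails to dominate CL at B (12<18).
CL fails to dominate L at A (2<17).
CR fails to dominate L at A (8<17).
R fails to dominate L at A (0<17).
No single strategy dominates all the others.

none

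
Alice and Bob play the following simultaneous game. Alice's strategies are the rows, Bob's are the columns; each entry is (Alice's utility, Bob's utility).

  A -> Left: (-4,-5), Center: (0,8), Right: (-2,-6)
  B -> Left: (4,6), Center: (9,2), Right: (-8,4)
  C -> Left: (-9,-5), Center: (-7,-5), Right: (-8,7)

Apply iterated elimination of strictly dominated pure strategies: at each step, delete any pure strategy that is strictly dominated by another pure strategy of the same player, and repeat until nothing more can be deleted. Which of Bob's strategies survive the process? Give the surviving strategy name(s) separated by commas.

For Alice, A strictly dominates C on the remaining columns (Left: -4>-9, Center: 0>-7, Right: -2>-8); eliminate C.
For Bob, Left strictly dominates Right on the remaining rows (A: -5>-6, B: 6>4); eliminate Right.
For Alice, B strictly dominates A on the remaining columns (Left: 4>-4, Center: 9>0); eliminate A.
Bob's strategy Center is strictly dominated by Left (B: 6>2) and is removed.
Among the remaining strategies, none is strictly dominated by another pure strategy of the same player, so the elimination stops.
Surviving strategies — Alice: {B}; Bob: {Left}.

Left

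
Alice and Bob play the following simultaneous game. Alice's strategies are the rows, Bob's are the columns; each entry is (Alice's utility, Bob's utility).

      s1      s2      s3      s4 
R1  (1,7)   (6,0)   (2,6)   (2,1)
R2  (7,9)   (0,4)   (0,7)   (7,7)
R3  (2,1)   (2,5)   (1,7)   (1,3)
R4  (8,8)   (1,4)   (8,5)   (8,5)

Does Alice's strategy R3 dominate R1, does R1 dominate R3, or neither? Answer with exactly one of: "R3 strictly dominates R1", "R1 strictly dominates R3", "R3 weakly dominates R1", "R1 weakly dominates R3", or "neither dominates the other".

R3's payoffs vs R1's, by Bob's action — s1: 2>1, s2: 2<6, s3: 1<2, s4: 1<2.
R3 does better at s1 but worse at s2, s3, s4; neither strategy dominates the other.

neither dominates the other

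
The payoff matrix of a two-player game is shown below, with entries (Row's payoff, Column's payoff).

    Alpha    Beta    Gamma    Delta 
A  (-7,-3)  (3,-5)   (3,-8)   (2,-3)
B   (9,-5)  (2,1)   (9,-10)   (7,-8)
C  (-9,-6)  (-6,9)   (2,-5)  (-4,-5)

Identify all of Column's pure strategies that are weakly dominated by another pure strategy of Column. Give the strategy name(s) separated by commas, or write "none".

Alpha is not dominated — it holds its own against Beta at A (-3>-5); Gamma at A (-3>-8); Delta at B (-5>-8).
Beta: no other strategy beats it everywhere (Alpha at B (1>-5); Gamma at A (-5>-8); Delta at B (1>-8)).
Gamma: dominated, since Beta does at least as well everywhere (A: -5>-8, B: 1>-10, C: 9>-5).
Delta is not dominated — it holds its own against Alpha at C (-5>-6); Beta at A (-3>-5); Gamma at A (-3>-8).

Gamma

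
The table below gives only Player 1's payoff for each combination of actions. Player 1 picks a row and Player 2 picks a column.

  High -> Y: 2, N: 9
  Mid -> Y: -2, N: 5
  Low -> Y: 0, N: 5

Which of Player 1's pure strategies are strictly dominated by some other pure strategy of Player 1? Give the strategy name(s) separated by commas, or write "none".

High: no other strategy beats it everywhere (Mid at Y (2>-2); Low at Y (2>0)).
Mid: dominated, since High does at least as well everywhere (Y: 2>-2, N: 9>5).
Low is strictly dominated by High (Y: 2>0, N: 9>5).

Mid, Low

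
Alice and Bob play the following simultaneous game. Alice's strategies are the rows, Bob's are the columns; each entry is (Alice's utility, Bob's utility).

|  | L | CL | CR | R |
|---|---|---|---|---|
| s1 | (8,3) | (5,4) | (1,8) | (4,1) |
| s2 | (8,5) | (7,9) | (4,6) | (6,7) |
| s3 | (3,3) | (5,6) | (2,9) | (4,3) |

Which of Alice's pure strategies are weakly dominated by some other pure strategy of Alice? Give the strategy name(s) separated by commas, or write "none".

s1, s3

s1 is weakly dominated by s2 (L: 8=8, CL: 7>5, CR: 4>1, R: 6>4).
Nothing dominates s2: s1 at CL (7>5); s3 at L (8>3).
s2 weakly dominates s3 — L: 8>3, CL: 7>5, CR: 4>2, R: 6>4.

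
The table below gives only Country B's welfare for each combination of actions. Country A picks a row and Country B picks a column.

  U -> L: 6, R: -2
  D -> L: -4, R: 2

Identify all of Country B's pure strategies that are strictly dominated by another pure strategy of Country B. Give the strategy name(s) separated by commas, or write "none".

Nothing dominates L: R at U (6>-2).
Nothing dominates R: L at D (2>-4).

none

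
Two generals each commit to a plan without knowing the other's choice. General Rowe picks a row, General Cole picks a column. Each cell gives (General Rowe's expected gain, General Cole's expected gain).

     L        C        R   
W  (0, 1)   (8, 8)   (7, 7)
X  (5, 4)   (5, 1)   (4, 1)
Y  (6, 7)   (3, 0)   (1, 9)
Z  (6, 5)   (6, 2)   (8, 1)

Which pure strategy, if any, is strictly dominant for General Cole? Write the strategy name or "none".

none

L fails to dominate C at W (1<8).
C fails to dominate L at X (1<4).
R fails to dominate L at X (1<4).
No single strategy dominates all the others.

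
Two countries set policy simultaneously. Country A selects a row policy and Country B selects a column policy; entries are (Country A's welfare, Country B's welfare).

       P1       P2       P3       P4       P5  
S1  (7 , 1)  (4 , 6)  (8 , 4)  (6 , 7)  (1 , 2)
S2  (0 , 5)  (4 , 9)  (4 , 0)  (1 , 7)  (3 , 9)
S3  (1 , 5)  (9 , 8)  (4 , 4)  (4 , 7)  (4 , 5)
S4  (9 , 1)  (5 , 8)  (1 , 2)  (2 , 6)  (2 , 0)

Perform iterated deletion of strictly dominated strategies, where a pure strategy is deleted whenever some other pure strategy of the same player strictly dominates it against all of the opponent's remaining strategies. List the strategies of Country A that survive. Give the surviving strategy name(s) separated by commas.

Column P1 is eliminated: P2 beats it against every remaining row (S1: 6>1, S2: 9>5, S3: 8>5, S4: 8>1).
For Country A, S3 strictly dominates S4 on the remaining columns (P2: 9>5, P3: 4>1, P4: 4>2, P5: 4>2); eliminate S4.
For Country B, P2 strictly dominates P3 on the remaining rows (S1: 6>4, S2: 9>0, S3: 8>4); eliminate P3.
For Country A, S3 strictly dominates S2 on the remaining columns (P2: 9>4, P4: 4>1, P5: 4>3); eliminate S2.
For Country B, P2 strictly dominates P5 on the remaining rows (S1: 6>2, S3: 8>5); eliminate P5.
Among the remaining strategies, none is strictly dominated by another pure strategy of the same player, so the elimination stops.
Surviving strategies — Country A: {S1, S3}; Country B: {P2, P4}.

S1, S3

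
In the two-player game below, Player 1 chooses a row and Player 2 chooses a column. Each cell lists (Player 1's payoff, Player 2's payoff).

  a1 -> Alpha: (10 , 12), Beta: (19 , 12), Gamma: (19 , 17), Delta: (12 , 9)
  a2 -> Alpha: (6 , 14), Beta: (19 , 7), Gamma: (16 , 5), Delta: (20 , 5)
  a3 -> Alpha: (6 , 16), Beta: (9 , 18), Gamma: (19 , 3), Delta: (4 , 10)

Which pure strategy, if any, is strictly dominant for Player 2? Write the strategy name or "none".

none

Alpha fails to dominate Beta at a1 (12=12).
Beta fails to dominate Alpha at a1 (12=12).
Gamma fails to dominate Alpha at a2 (5<14).
Delta fails to dominate Alpha at a1 (9<12).
No single strategy dominates all the others.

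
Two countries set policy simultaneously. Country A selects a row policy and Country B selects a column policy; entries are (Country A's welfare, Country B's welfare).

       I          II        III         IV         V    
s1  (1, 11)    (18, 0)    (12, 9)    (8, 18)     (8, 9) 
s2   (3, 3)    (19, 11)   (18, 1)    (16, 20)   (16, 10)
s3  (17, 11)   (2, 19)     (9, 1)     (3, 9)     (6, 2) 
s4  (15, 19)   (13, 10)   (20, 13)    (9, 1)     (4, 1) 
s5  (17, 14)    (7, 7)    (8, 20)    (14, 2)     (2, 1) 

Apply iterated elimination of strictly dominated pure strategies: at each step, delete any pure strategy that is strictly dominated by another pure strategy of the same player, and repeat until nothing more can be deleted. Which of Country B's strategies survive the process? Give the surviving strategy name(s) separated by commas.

Row s1 is eliminated: s2 beats it against every remaining column (I: 3>1, II: 19>18, III: 18>12, IV: 16>8, V: 16>8).
Column V is eliminated: II beats it against every remaining row (s2: 11>10, s3: 19>2, s4: 10>1, s5: 7>1).
Among the remaining strategies, none is strictly dominated by another pure strategy of the same player, so the elimination stops.
Surviving strategies — Country A: {s2, s3, s4, s5}; Country B: {I, II, III, IV}.

I, II, III, IV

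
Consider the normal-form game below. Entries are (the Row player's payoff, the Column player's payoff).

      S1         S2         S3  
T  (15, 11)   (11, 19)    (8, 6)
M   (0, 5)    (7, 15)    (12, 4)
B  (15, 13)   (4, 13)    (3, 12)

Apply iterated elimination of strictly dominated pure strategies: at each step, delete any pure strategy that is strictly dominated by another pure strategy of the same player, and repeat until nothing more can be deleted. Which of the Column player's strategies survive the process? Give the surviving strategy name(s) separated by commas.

Column S3 is eliminated: S1 beats it against every remaining row (T: 11>6, M: 5>4, B: 13>12).
The Row player's strategy M is strictly dominated by T (S1: 15>0, S2: 11>7) and is removed.
Among the remaining strategies, none is strictly dominated by another pure strategy of the same player, so the elimination stops.
Surviving strategies — the Row player: {T, B}; the Column player: {S1, S2}.

S1, S2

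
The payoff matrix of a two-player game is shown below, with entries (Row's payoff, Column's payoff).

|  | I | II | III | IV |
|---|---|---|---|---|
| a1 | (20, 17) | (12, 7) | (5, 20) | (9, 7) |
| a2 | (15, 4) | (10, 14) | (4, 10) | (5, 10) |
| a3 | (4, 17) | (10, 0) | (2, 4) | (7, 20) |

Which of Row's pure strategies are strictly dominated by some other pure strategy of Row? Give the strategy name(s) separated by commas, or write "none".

a2, a3

a1: no other strategy beats it everywhere (a2 at I (20>15); a3 at I (20>4)).
a2 is strictly dominated by a1 (I: 20>15, II: 12>10, III: 5>4, IV: 9>5).
a3: dominated, since a1 does at least as well everywhere (I: 20>4, II: 12>10, III: 5>2, IV: 9>7).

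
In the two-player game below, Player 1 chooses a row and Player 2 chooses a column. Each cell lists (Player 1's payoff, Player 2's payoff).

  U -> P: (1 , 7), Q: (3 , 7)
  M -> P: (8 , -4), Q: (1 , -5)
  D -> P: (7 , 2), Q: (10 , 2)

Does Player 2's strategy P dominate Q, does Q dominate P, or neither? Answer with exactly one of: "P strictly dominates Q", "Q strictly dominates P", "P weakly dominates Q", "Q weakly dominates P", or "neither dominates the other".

P weakly dominates Q

P's payoffs vs Q's, by Player 1's action — U: 7=7, M: -4>-5, D: 2=2.
P is at least as good everywhere and strictly better somewhere (tied only at U, D), so P weakly but not strictly dominates Q.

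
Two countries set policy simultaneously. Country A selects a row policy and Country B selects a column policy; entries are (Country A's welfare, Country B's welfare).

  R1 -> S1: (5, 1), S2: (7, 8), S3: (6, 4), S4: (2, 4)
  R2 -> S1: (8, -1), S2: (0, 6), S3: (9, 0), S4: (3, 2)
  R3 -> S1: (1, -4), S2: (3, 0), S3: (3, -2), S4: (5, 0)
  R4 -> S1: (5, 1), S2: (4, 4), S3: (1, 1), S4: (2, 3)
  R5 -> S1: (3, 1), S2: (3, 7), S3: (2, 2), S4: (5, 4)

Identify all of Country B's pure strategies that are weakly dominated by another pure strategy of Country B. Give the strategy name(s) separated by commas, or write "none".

S1, S3, S4

S1: dominated, since S2 does at least as well everywhere (R1: 8>1, R2: 6>-1, R3: 0>-4, R4: 4>1, R5: 7>1).
Nothing dominates S2: S1 at R1 (8>1); S3 at R1 (8>4); S4 at R1 (8>4).
S3: dominated, since S2 does at least as well everywhere (R1: 8>4, R2: 6>0, R3: 0>-2, R4: 4>1, R5: 7>2).
S2 weakly dominates S4 — R1: 8>4, R2: 6>2, R3: 0=0, R4: 4>3, R5: 7>4.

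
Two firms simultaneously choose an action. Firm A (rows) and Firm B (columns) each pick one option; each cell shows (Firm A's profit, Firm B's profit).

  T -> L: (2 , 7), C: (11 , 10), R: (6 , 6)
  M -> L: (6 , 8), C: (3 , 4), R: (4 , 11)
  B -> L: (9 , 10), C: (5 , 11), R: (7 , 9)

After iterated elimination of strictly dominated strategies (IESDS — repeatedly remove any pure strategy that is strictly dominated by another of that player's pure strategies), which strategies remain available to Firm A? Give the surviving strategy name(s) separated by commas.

Row M is eliminated: B beats it against every remaining column (L: 9>6, C: 5>3, R: 7>4).
Column L is eliminated: C beats it against every remaining row (T: 10>7, B: 11>10).
For Firm B, C strictly dominates R on the remaining rows (T: 10>6, B: 11>9); eliminate R.
For Firm A, T strictly dominates B on the remaining columns (C: 11>5); eliminate B.
Among the remaining strategies, none is strictly dominated by another pure strategy of the same player, so the elimination stops.
Surviving strategies — Firm A: {T}; Firm B: {C}.

T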